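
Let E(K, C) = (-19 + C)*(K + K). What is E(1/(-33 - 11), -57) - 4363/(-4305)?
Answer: 211583/47355 ≈ 4.4680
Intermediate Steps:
E(K, C) = 2*K*(-19 + C) (E(K, C) = (-19 + C)*(2*K) = 2*K*(-19 + C))
E(1/(-33 - 11), -57) - 4363/(-4305) = 2*(-19 - 57)/(-33 - 11) - 4363/(-4305) = 2*(-76)/(-44) - 4363*(-1/4305) = 2*(-1/44)*(-76) + 4363/4305 = 38/11 + 4363/4305 = 211583/47355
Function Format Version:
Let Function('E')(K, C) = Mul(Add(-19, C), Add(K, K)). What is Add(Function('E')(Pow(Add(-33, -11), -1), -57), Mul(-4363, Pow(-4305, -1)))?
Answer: Rational(211583, 47355) ≈ 4.4680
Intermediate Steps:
Function('E')(K, C) = Mul(2, K, Add(-19, C)) (Function('E')(K, C) = Mul(Add(-19, C), Mul(2, K)) = Mul(2, K, Add(-19, C)))
Add(Function('E')(Pow(Add(-33, -11), -1), -57), Mul(-4363, Pow(-4305, -1))) = Add(Mul(2, Pow(Add(-33, -11), -1), Add(-19, -57)), Mul(-4363, Pow(-4305, -1))) = Add(Mul(2, Pow(-44, -1), -76), Mul(-4363, Rational(-1, 4305))) = Add(Mul(2, Rational(-1, 44), -76), Rational(4363, 4305)) = Add(Rational(38, 11), Rational(4363, 4305)) = Rational(211583, 47355)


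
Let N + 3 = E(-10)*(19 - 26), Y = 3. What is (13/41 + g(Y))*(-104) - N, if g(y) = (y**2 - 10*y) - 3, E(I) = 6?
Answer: 102829/41 ≈ 2508.0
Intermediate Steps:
g(y) = -3 + y**2 - 10*y
N = -45 (N = -3 + 6*(19 - 26) = -3 + 6*(-7) = -3 - 42 = -45)
(13/41 + g(Y))*(-104) - N = (13/41 + (-3 + 3**2 - 10*3))*(-104) - 1*(-45) = (13*(1/41) + (-3 + 9 - 30))*(-104) + 45 = (13/41 - 24)*(-104) + 45 = -971/41*(-104) + 45 = 100984/41 + 45 = 102829/41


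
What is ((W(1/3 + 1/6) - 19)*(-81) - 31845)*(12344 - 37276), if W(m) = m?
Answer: 756598938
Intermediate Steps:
((W(1/3 + 1/6) - 19)*(-81) - 31845)*(12344 - 37276) = (((1/3 + 1/6) - 19)*(-81) - 31845)*(12344 - 37276) = (((1*(⅓) + 1*(⅙)) - 19)*(-81) - 31845)*(-24932) = (((⅓ + ⅙) - 19)*(-81) - 31845)*(-24932) = ((½ - 19)*(-81) - 31845)*(-24932) = (-37/2*(-81) - 31845)*(-24932) = (2997/2 - 31845)*(-24932) = -60693/2*(-24932) = 756598938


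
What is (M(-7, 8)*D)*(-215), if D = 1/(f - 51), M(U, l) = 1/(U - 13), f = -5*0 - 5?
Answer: -43/224 ≈ -0.19196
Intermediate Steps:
f = -5 (f = 0 - 5 = -5)
M(U, l) = 1/(-13 + U)
D = -1/56 (D = 1/(-5 - 51) = 1/(-56) = -1/56 ≈ -0.017857)
(M(-7, 8)*D)*(-215) = (-1/56/(-13 - 7))*(-215) = (-1/56/(-20))*(-215) = -1/20*(-1/56)*(-215) = (1/1120)*(-215) = -43/224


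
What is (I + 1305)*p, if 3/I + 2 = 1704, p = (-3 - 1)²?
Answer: 17768904/851 ≈ 20880.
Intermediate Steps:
p = 16 (p = (-4)² = 16)
I = 3/1702 (I = 3/(-2 + 1704) = 3/1702 ≈ 0.0017626)
(I + 1305)*p = (3/1702 + 1305)*16 = (2221113/1702)*16 = 17768904/851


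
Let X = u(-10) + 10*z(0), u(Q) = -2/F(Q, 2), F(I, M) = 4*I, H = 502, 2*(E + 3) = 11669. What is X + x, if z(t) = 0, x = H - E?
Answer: -106589/20 ≈ -5329.5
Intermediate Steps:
E = 11663/2 (E = -3 + (½)*11669 = -3 + 11669/2 = 11663/2 ≈ 5831.5)
u(Q) = -1/(2*Q) (u(Q) = -2*1/(4*Q) = -1/(2*Q))
x = -10659/2 (x = 502 - 1*11663/2 = 502 - 11663/2 = -10659/2 ≈ -5329.5)
X = 1/20 (X = -½/(-10) + 10*0 = -½*(-⅒) + 0 = 1/20 + 0 = 1/20 ≈ 0.050000)
X + x = 1/20 - 10659/2 = -106589/20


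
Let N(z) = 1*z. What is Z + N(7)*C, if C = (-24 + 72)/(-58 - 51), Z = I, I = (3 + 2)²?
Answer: 2389/109 ≈ 21.917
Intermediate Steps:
N(z) = z
I = 25 (I = 5² = 25)
Z = 25
C = -48/109 (C = 48/(-109) = 48*(-1/109) = -48/109 ≈ -0.44037)
Z + N(7)*C = 25 + 7*(-48/109) = 25 - 336/109 = 2389/109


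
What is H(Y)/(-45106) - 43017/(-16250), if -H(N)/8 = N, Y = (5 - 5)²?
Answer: 3309/1250 ≈ 2.6472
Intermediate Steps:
Y = 0 (Y = 0² = 0)
H(N) = -8*N
H(Y)/(-45106) - 43017/(-16250) = -8*0/(-45106) - 43017/(-16250) = 0*(-1/45106) - 43017*(-1/16250) = 0 + 3309/1250 = 3309/1250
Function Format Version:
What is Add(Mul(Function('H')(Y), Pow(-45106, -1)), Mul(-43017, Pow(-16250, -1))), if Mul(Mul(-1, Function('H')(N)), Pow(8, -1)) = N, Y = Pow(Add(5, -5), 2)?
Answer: Rational(3309, 1250) ≈ 2.6472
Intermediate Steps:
Y = 0 (Y = Pow(0, 2) = 0)
Function('H')(N) = Mul(-8, N)
Add(Mul(Function('H')(Y), Pow(-45106, -1)), Mul(-43017, Pow(-16250, -1))) = Add(Mul(Mul(-8, 0), Pow(-45106, -1)), Mul(-43017, Pow(-16250, -1))) = Add(Mul(0, Rational(-1, 45106)), Mul(-43017, Rational(-1, 16250))) = Add(0, Rational(3309, 1250)) = Rational(3309, 1250)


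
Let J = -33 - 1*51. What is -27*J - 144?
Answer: 2124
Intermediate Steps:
J = -84 (J = -33 - 51 = -84)
-27*J - 144 = -27*(-84) - 144 = 2268 - 144 = 2124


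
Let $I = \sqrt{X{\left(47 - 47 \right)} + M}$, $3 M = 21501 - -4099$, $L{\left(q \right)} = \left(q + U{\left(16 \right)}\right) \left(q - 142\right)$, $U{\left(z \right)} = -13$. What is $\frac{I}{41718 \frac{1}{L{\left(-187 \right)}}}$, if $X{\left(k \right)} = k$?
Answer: $\frac{5264000 \sqrt{3}}{62577} \approx 145.7$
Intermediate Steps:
$L{\left(q \right)} = \left(-142 + q\right) \left(-13 + q\right)$ ($L{\left(q \right)} = \left(q - 13\right) \left(q - 142\right) = \left(-13 + q\right) \left(-142 + q\right) = \left(-142 + q\right) \left(-13 + q\right)$)
$M = \frac{25600}{3}$ ($M = \frac{21501 - -4099}{3} = \frac{21501 + 4099}{3} = \frac{1}{3} \cdot 25600 = \frac{25600}{3} \approx 8533.3$)
$I = \frac{160 \sqrt{3}}{3}$ ($I = \sqrt{\left(47 - 47\right) + \frac{25600}{3}} = \sqrt{0 + \frac{25600}{3}} = \sqrt{\frac{25600}{3}} = \frac{160 \sqrt{3}}{3} \approx 92.376$)
$\frac{I}{41718 \frac{1}{L{\left(-187 \right)}}} = \frac{\frac{160}{3} \sqrt{3}}{41718 \frac{1}{1846 + \left(-187\right)^{2} - -28985}} = \frac{\frac{160}{3} \sqrt{3}}{41718 \frac{1}{1846 + 34969 + 28985}} = \frac{\frac{160}{3} \sqrt{3}}{41718 \cdot \frac{1}{65800}} = \frac{\frac{160}{3} \sqrt{3}}{\frac{20859}{32900}} = \frac{160 \sqrt{3}}{3} \cdot \frac{32900}{20859} = \frac{5264000 \sqrt{3}}{62577}$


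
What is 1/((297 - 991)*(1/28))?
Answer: -14/347 ≈ -0.040346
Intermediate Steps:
1/((297 - 991)*(1/28)) = 1/((-694)*(1/28)) = -1/694*28 = -14/347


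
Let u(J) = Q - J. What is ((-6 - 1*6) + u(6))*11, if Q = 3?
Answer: -165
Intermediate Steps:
u(J) = 3 - J
((-6 - 1*6) + u(6))*11 = ((-6 - 1*6) + (3 - 1*6))*11 = ((-6 - 6) + (3 - 6))*11 = (-12 - 3)*11 = -15*11 = -165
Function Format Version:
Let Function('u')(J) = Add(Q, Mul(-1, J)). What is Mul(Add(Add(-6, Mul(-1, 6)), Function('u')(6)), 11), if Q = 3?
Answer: -165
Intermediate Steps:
Function('u')(J) = Add(3, Mul(-1, J))
Mul(Add(Add(-6, Mul(-1, 6)), Function('u')(6)), 11) = Mul(Add(Add(-6, Mul(-1, 6)), Add(3, Mul(-1, 6))), 11) = Mul(Add(Add(-6, -6), Add(3, -6)), 11) = Mul(Add(-12, -3), 11) = Mul(-15, 11) = -165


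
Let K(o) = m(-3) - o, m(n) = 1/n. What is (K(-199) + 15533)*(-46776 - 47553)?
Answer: -1483952385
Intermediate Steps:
m(n) = 1/n
K(o) = -1/3 - o (K(o) = 1/(-3) - o = -1/3 - o)
(K(-199) + 15533)*(-46776 - 47553) = ((-1/3 - 1*(-199)) + 15533)*(-46776 - 47553) = ((-1/3 + 199) + 15533)*(-94329) = (596/3 + 15533)*(-94329) = (47195/3)*(-94329) = -1483952385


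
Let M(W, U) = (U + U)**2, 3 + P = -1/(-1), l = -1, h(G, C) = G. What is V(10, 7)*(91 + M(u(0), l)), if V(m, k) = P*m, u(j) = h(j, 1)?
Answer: -1900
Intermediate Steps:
P = -2 (P = -3 - 1/(-1) = -3 - 1*(-1) = -3 + 1 = -2)
u(j) = j
M(W, U) = 4*U**2 (M(W, U) = (2*U)**2 = 4*U**2)
V(m, k) = -2*m
V(10, 7)*(91 + M(u(0), l)) = (-2*10)*(91 + 4*(-1)**2) = -20*(91 + 4*1) = -20*(91 + 4) = -20*95 = -1900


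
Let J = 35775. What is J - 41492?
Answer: -5717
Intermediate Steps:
J - 41492 = 35775 - 41492 = -5717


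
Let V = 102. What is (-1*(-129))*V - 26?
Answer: 13132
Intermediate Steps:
(-1*(-129))*V - 26 = -1*(-129)*102 - 26 = 129*102 - 26 = 13158 - 26 = 13132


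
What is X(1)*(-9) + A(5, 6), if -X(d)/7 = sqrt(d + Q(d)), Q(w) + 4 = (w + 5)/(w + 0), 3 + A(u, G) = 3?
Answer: 63*sqrt(3) ≈ 109.12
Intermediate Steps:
A(u, G) = 0 (A(u, G) = -3 + 3 = 0)
Q(w) = -4 + (5 + w)/w (Q(w) = -4 + (w + 5)/(w + 0) = -4 + (5 + w)/w)
X(d) = -7*sqrt(-3 + d + 5/d) (X(d) = -7*sqrt(d + (-3 + 5/d)) = -7*sqrt(-3 + d + 5/d))
X(1)*(-9) + A(5, 6) = -7*sqrt(-3 + 1 + 5/1)*(-9) + 0 = -7*sqrt(-3 + 1 + 5*1)*(-9) + 0 = -7*sqrt(-3 + 1 + 5)*(-9) + 0 = -7*sqrt(3)*(-9) + 0 = 63*sqrt(3) + 0 = 63*sqrt(3)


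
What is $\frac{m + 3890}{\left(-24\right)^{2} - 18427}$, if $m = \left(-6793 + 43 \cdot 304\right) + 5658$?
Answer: $- \frac{15827}{17851} \approx -0.88662$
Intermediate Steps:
$m = 11937$ ($m = \left(-6793 + 13072\right) + 5658 = 6279 + 5658 = 11937$)
$\frac{m + 3890}{\left(-24\right)^{2} - 18427} = \frac{11937 + 3890}{\left(-24\right)^{2} - 18427} = \frac{15827}{576 - 18427} = \frac{15827}{-17851} = 15827 \left(- \frac{1}{17851}\right) = - \frac{15827}{17851}$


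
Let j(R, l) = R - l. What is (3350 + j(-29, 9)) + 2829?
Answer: 6141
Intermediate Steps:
(3350 + j(-29, 9)) + 2829 = (3350 + (-29 - 1*9)) + 2829 = (3350 + (-29 - 9)) + 2829 = (3350 - 38) + 2829 = 3312 + 2829 = 6141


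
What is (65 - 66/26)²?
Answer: 659344/169 ≈ 3901.4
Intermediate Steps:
(65 - 66/26)² = (65 - 66*1/26)² = (65 - 33/13)² = (812/13)² = 659344/169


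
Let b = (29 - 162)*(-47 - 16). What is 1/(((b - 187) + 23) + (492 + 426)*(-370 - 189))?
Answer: -1/504947 ≈ -1.9804e-6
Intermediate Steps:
b = 8379 (b = -133*(-63) = 8379)
1/(((b - 187) + 23) + (492 + 426)*(-370 - 189)) = 1/(((8379 - 187) + 23) + (492 + 426)*(-370 - 189)) = 1/((8192 + 23) + 918*(-559)) = 1/(8215 - 513162) = 1/(-504947) = -1/504947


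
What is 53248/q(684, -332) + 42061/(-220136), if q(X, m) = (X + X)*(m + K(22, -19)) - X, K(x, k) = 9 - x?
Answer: -7900420253/26011489896 ≈ -0.30373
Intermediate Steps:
q(X, m) = -X + 2*X*(-13 + m) (q(X, m) = (X + X)*(m + (9 - 1*22)) - X = (2*X)*(m + (9 - 22)) - X = (2*X)*(m - 13) - X = (2*X)*(-13 + m) - X = 2*X*(-13 + m) - X = -X + 2*X*(-13 + m))
53248/q(684, -332) + 42061/(-220136) = 53248/((684*(-27 + 2*(-332)))) + 42061/(-220136) = 53248/((684*(-27 - 664))) + 42061*(-1/220136) = 53248/((684*(-691))) - 42061/220136 = 53248/(-472644) - 42061/220136 = 53248*(-1/472644) - 42061/220136 = -13312/118161 - 42061/220136 = -7900420253/26011489896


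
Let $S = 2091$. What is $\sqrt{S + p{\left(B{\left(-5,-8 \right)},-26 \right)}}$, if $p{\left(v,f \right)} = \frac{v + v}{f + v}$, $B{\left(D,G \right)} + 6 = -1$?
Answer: $\frac{\sqrt{2277561}}{33} \approx 45.732$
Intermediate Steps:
$B{\left(D,G \right)} = -7$ ($B{\left(D,G \right)} = -6 - 1 = -7$)
$p{\left(v,f \right)} = \frac{2 v}{f + v}$
$\sqrt{S + p{\left(B{\left(-5,-8 \right)},-26 \right)}} = \sqrt{2091 + 2 \left(-7\right) \frac{1}{-26 - 7}} = \sqrt{2091 + 2 \left(-7\right) \frac{1}{-33}} = \sqrt{2091 + 2 \left(-7\right) \left(- \frac{1}{33}\right)} = \sqrt{2091 + \frac{14}{33}} = \sqrt{\frac{69017}{33}} = \frac{\sqrt{2277561}}{33}$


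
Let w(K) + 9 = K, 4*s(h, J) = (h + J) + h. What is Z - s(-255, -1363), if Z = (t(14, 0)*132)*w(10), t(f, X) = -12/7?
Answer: 6775/28 ≈ 241.96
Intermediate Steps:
s(h, J) = h/2 + J/4 (s(h, J) = ((h + J) + h)/4 = ((J + h) + h)/4 = (J + 2*h)/4 = h/2 + J/4)
t(f, X) = -12/7 (t(f, X) = -12*⅐ = -12/7)
w(K) = -9 + K
Z = -1584/7 (Z = (-12/7*132)*(-9 + 10) = -1584/7*1 = -1584/7 ≈ -226.29)
Z - s(-255, -1363) = -1584/7 - ((½)*(-255) + (¼)*(-1363)) = -1584/7 - (-255/2 - 1363/4) = -1584/7 - 1*(-1873/4) = -1584/7 + 1873/4 = 6775/28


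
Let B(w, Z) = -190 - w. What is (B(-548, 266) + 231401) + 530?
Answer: 232289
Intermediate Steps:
(B(-548, 266) + 231401) + 530 = ((-190 - 1*(-548)) + 231401) + 530 = ((-190 + 548) + 231401) + 530 = (358 + 231401) + 530 = 231759 + 530 = 232289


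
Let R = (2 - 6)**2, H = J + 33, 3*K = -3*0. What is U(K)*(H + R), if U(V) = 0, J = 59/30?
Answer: 0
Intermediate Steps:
J = 59/30 (J = 59*(1/30) = 59/30 ≈ 1.9667)
K = 0 (K = (-3*0)/3 = (1/3)*0 = 0)
H = 1049/30 (H = 59/30 + 33 = 1049/30 ≈ 34.967)
R = 16 (R = (-4)**2 = 16)
U(K)*(H + R) = 0*(1049/30 + 16) = 0*(1529/30) = 0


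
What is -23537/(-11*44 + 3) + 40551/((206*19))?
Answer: 111628849/1882634 ≈ 59.294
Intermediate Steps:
-23537/(-11*44 + 3) + 40551/((206*19)) = -23537/(-484 + 3) + 40551/3914 = -23537/(-481) + 40551*(1/3914) = -23537*(-1/481) + 40551/3914 = 23537/481 + 40551/3914 = 111628849/1882634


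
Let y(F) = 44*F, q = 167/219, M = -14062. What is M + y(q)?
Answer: -3072230/219 ≈ -14028.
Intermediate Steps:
q = 167/219 (q = 167*(1/219) = 167/219 ≈ 0.76256)
M + y(q) = -14062 + 44*(167/219) = -14062 + 7348/219 = -3072230/219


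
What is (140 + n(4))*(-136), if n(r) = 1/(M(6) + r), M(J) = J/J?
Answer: -95336/5 ≈ -19067.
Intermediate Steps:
M(J) = 1
n(r) = 1/(1 + r)
(140 + n(4))*(-136) = (140 + 1/(1 + 4))*(-136) = (140 + 1/5)*(-136) = (701/5)*(-136) = -95336/5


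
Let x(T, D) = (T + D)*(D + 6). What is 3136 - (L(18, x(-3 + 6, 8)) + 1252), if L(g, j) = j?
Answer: 1730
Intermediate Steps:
x(T, D) = (6 + D)*(D + T) (x(T, D) = (D + T)*(6 + D) = (6 + D)*(D + T))
3136 - (L(18, x(-3 + 6, 8)) + 1252) = 3136 - ((8² + 6*8 + 6*(-3 + 6) + 8*(-3 + 6)) + 1252) = 3136 - ((64 + 48 + 6*3 + 8*3) + 1252) = 3136 - ((64 + 48 + 18 + 24) + 1252) = 3136 - (154 + 1252) = 3136 - 1*1406 = 3136 - 1406 = 1730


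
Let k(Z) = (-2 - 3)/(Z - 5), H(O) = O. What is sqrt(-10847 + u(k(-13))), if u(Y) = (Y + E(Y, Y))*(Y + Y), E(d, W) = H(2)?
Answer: I*sqrt(3514018)/18 ≈ 104.14*I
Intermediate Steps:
k(Z) = -5/(-5 + Z)
E(d, W) = 2
u(Y) = 2*Y*(2 + Y) (u(Y) = (Y + 2)*(Y + Y) = (2 + Y)*(2*Y) = 2*Y*(2 + Y))
sqrt(-10847 + u(k(-13))) = sqrt(-10847 + 2*(-5/(-5 - 13))*(2 - 5/(-5 - 13))) = sqrt(-10847 + 2*(-5/(-18))*(2 - 5/(-18))) = sqrt(-10847 + 2*(-5*(-1/18))*(2 - 5*(-1/18))) = sqrt(-10847 + 2*(5/18)*(2 + 5/18)) = sqrt(-10847 + 2*(5/18)*(41/18)) = sqrt(-10847 + 205/162) = sqrt(-1757009/162) = I*sqrt(3514018)/18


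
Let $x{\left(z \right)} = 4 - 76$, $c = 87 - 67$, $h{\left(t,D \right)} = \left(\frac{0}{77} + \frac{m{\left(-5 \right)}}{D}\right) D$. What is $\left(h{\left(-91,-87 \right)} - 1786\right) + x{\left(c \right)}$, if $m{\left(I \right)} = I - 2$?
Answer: $-1865$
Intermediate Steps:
$m{\left(I \right)} = -2 + I$ ($m{\left(I \right)} = I - 2 = -2 + I$)
$h{\left(t,D \right)} = -7$ ($h{\left(t,D \right)} = \left(\frac{0}{77} + \frac{-2 - 5}{D}\right) D = \left(0 \cdot \frac{1}{77} - \frac{7}{D}\right) D = \left(0 - \frac{7}{D}\right) D = - \frac{7}{D} D = -7$)
$c = 20$
$x{\left(z \right)} = -72$ ($x{\left(z \right)} = 4 - 76 = -72$)
$\left(h{\left(-91,-87 \right)} - 1786\right) + x{\left(c \right)} = \left(-7 - 1786\right) - 72 = -1793 - 72 = -1865$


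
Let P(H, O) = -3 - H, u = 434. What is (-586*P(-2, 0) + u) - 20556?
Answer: -19536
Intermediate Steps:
(-586*P(-2, 0) + u) - 20556 = (-586*(-3 - 1*(-2)) + 434) - 20556 = (-586*(-3 + 2) + 434) - 20556 = (-586*(-1) + 434) - 20556 = (586 + 434) - 20556 = 1020 - 20556 = -19536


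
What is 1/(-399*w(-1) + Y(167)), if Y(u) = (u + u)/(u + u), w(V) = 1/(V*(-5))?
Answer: -5/394 ≈ -0.012690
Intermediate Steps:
w(V) = -1/(5*V) (w(V) = 1/(-5*V) = -1/(5*V))
Y(u) = 1 (Y(u) = (2*u)/((2*u)) = (2*u)*(1/(2*u)) = 1)
1/(-399*w(-1) + Y(167)) = 1/(-(-399)/(5*(-1)) + 1) = 1/(-(-399)*(-1)/5 + 1) = 1/(-399*⅕ + 1) = 1/(-399/5 + 1) = 1/(-394/5) = -5/394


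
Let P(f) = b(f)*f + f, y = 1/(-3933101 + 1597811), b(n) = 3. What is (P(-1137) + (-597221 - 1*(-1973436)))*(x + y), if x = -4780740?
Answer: -805992562613989993/122910 ≈ -6.5576e+12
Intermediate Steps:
y = -1/2335290 (y = 1/(-2335290) = -1/2335290 ≈ -4.2821e-7)
P(f) = 4*f (P(f) = 3*f + f = 4*f)
(P(-1137) + (-597221 - 1*(-1973436)))*(x + y) = (4*(-1137) + (-597221 - 1*(-1973436)))*(-4780740 - 1/2335290) = (-4548 + (-597221 + 1973436))*(-11164414314601/2335290) = (-4548 + 1376215)*(-11164414314601/2335290) = 1371667*(-11164414314601/2335290) = -805992562613989993/122910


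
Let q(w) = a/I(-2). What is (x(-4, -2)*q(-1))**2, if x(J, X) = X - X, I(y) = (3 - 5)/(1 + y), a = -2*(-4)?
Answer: 0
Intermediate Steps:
a = 8
I(y) = -2/(1 + y)
x(J, X) = 0
q(w) = 4 (q(w) = 8/((-2/(1 - 2))) = 8/((-2/(-1))) = 8/((-2*(-1))) = 8/2 = 8*(1/2) = 4)
(x(-4, -2)*q(-1))**2 = (0*4)**2 = 0**2 = 0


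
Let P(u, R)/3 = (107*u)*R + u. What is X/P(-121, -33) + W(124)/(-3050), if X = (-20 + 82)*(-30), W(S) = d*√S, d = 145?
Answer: -62/42713 - 29*√31/305 ≈ -0.53085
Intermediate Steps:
P(u, R) = 3*u + 321*R*u (P(u, R) = 3*((107*u)*R + u) = 3*(107*R*u + u) = 3*(u + 107*R*u) = 3*u + 321*R*u)
W(S) = 145*√S
X = -1860 (X = 62*(-30) = -1860)
X/P(-121, -33) + W(124)/(-3050) = -1860*(-1/(363*(1 + 107*(-33)))) + (145*√124)/(-3050) = -1860*(-1/(363*(1 - 3531))) + (145*(2*√31))*(-1/3050) = -1860/(3*(-121)*(-3530)) + (290*√31)*(-1/3050) = -1860/1281390 - 29*√31/305 = -1860*1/1281390 - 29*√31/305 = -62/42713 - 29*√31/305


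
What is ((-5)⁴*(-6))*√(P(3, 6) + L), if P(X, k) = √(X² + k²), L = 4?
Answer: -3750*√(4 + 3*√5) ≈ -12271.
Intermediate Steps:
((-5)⁴*(-6))*√(P(3, 6) + L) = ((-5)⁴*(-6))*√(√(3² + 6²) + 4) = (625*(-6))*√(√(9 + 36) + 4) = -3750*√(√45 + 4) = -3750*√(3*√5 + 4) = -3750*√(4 + 3*√5)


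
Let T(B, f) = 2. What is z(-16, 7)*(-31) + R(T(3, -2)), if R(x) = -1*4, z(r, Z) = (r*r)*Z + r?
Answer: -55060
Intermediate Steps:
z(r, Z) = r + Z*r² (z(r, Z) = r²*Z + r = Z*r² + r = r + Z*r²)
R(x) = -4
z(-16, 7)*(-31) + R(T(3, -2)) = -16*(1 + 7*(-16))*(-31) - 4 = -16*(1 - 112)*(-31) - 4 = -16*(-111)*(-31) - 4 = 1776*(-31) - 4 = -55056 - 4 = -55060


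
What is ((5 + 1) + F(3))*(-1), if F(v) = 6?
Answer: -12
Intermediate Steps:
((5 + 1) + F(3))*(-1) = ((5 + 1) + 6)*(-1) = (6 + 6)*(-1) = 12*(-1) = -12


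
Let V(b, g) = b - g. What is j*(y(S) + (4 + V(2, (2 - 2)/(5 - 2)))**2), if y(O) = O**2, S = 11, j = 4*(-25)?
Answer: -15700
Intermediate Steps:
j = -100
j*(y(S) + (4 + V(2, (2 - 2)/(5 - 2)))**2) = -100*(11**2 + (4 + (2 - (2 - 2)/(5 - 2)))**2) = -100*(121 + (4 + (2 - 0/3))**2) = -100*(121 + (4 + (2 - 1*0))**2) = -100*(121 + (4 + (2 + 0))**2) = -100*(121 + (4 + 2)**2) = -100*(121 + 6**2) = -100*(121 + 36) = -100*157 = -15700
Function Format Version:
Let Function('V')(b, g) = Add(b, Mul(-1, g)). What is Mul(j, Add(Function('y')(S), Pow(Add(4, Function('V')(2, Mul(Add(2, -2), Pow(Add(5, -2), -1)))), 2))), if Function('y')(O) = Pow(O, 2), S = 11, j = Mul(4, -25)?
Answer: -15700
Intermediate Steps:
j = -100
Mul(j, Add(Function('y')(S), Pow(Add(4, Function('V')(2, Mul(Add(2, -2), Pow(Add(5, -2), -1)))), 2))) = Mul(-100, Add(Pow(11, 2), Pow(Add(4, Add(2, Mul(-1, Mul(Add(2, -2), Pow(Add(5, -2), -1))))), 2))) = Mul(-100, Add(121, Pow(Add(4, Add(2, Mul(-1, Mul(0, Pow(3, -1))))), 2))) = Mul(-100, Add(121, Pow(Add(4, Add(2, Mul(-1, Mul(0, Rational(1, 3))))), 2))) = Mul(-100, Add(121, Pow(Add(4, Add(2, Mul(-1, 0))), 2))) = Mul(-100, Add(121, Pow(Add(4, Add(2, 0)), 2))) = Mul(-100, Add(121, Pow(Add(4, 2), 2))) = Mul(-100, Add(121, Pow(6, 2))) = Mul(-100, Add(121, 36)) = Mul(-100, 157) = -15700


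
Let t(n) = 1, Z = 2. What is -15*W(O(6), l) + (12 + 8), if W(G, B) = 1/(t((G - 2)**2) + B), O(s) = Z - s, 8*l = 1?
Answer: 20/3 ≈ 6.6667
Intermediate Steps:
l = 1/8 (l = (1/8)*1 = 1/8 ≈ 0.12500)
O(s) = 2 - s
W(G, B) = 1/(1 + B)
-15*W(O(6), l) + (12 + 8) = -15/(1 + 1/8) + (12 + 8) = -15/9/8 + 20 = -15*8/9 + 20 = -40/3 + 20 = 20/3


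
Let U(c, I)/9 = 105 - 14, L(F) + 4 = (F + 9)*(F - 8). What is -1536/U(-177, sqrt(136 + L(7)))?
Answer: -512/273 ≈ -1.8755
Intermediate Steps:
L(F) = -4 + (-8 + F)*(9 + F) (L(F) = -4 + (F + 9)*(F - 8) = -4 + (9 + F)*(-8 + F) = -4 + (-8 + F)*(9 + F))
U(c, I) = 819 (U(c, I) = 9*(105 - 14) = 9*91 = 819)
-1536/U(-177, sqrt(136 + L(7))) = -1536/819 = -1*512/273 = -512/273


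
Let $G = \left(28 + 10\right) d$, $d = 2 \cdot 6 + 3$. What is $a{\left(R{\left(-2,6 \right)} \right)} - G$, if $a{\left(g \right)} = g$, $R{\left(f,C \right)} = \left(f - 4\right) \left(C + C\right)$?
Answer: $-642$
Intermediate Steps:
$R{\left(f,C \right)} = 2 C \left(-4 + f\right)$ ($R{\left(f,C \right)} = \left(-4 + f\right) 2 C = 2 C \left(-4 + f\right)$)
$d = 15$ ($d = 12 + 3 = 15$)
$G = 570$ ($G = \left(28 + 10\right) 15 = 38 \cdot 15 = 570$)
$a{\left(R{\left(-2,6 \right)} \right)} - G = 2 \cdot 6 \left(-4 - 2\right) - 570 = 2 \cdot 6 \left(-6\right) - 570 = -72 - 570 = -642$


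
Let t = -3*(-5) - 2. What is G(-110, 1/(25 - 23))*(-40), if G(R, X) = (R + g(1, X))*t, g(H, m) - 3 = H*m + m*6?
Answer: 53820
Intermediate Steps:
g(H, m) = 3 + 6*m + H*m (g(H, m) = 3 + (H*m + m*6) = 3 + (H*m + 6*m) = 3 + (6*m + H*m) = 3 + 6*m + H*m)
t = 13 (t = 15 - 2 = 13)
G(R, X) = 39 + 13*R + 91*X (G(R, X) = (R + (3 + 6*X + 1*X))*13 = (R + (3 + 6*X + X))*13 = (R + (3 + 7*X))*13 = (3 + R + 7*X)*13 = 39 + 13*R + 91*X)
G(-110, 1/(25 - 23))*(-40) = (39 + 13*(-110) + 91/(25 - 23))*(-40) = (39 - 1430 + 91/2)*(-40) = -2691/2*(-40) = 53820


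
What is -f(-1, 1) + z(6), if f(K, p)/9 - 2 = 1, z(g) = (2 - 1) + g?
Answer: -20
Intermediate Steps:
z(g) = 1 + g
f(K, p) = 27 (f(K, p) = 18 + 9*1 = 18 + 9 = 27)
-f(-1, 1) + z(6) = -1*27 + (1 + 6) = -27 + 7 = -20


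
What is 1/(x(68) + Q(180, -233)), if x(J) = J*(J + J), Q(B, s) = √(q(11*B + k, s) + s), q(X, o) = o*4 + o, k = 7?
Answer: 4624/42763451 - I*√1398/85526902 ≈ 0.00010813 - 4.3717e-7*I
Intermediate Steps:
q(X, o) = 5*o (q(X, o) = 4*o + o = 5*o)
Q(B, s) = √6*√s (Q(B, s) = √(5*s + s) = √(6*s) = √6*√s)
x(J) = 2*J² (x(J) = J*(2*J) = 2*J²)
1/(x(68) + Q(180, -233)) = 1/(2*68² + √6*√(-233)) = 1/(2*4624 + √6*(I*√233)) = 1/(9248 + I*√1398)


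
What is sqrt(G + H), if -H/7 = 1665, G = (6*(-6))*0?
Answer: 3*I*sqrt(1295) ≈ 107.96*I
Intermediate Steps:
G = 0 (G = -36*0 = 0)
H = -11655 (H = -7*1665 = -11655)
sqrt(G + H) = sqrt(0 - 11655) = sqrt(-11655) = 3*I*sqrt(1295)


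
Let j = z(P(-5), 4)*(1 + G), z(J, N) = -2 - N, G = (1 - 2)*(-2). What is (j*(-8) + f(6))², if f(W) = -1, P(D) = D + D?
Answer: 20449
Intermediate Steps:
P(D) = 2*D
G = 2 (G = -1*(-2) = 2)
j = -18 (j = (-2 - 1*4)*(1 + 2) = (-2 - 4)*3 = -6*3 = -18)
(j*(-8) + f(6))² = (-18*(-8) - 1)² = (144 - 1)² = 143² = 20449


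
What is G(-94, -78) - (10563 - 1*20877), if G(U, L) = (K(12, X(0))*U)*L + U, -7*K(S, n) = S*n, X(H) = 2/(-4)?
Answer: 115532/7 ≈ 16505.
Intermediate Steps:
X(H) = -1/2 (X(H) = 2*(-1/4) = -1/2)
K(S, n) = -S*n/7
G(U, L) = U + 6*L*U/7 (G(U, L) = ((-1/7*12*(-1/2))*U)*L + U = (6*U/7)*L + U = 6*L*U/7 + U = U + 6*L*U/7)
G(-94, -78) - (10563 - 1*20877) = (1/7)*(-94)*(7 + 6*(-78)) - (10563 - 1*20877) = (1/7)*(-94)*(7 - 468) - (10563 - 20877) = (1/7)*(-94)*(-461) - 1*(-10314) = 43334/7 + 10314 = 115532/7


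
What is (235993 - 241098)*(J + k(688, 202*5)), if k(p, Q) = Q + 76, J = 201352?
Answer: -1033445990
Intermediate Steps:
k(p, Q) = 76 + Q
(235993 - 241098)*(J + k(688, 202*5)) = (235993 - 241098)*(201352 + (76 + 202*5)) = -5105*(201352 + (76 + 1010)) = -5105*(201352 + 1086) = -5105*202438 = -1033445990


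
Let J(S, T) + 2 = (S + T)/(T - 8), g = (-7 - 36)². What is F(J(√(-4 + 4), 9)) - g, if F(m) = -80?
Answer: -1929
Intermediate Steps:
g = 1849 (g = (-43)² = 1849)
J(S, T) = -2 + (S + T)/(-8 + T) (J(S, T) = -2 + (S + T)/(T - 8) = -2 + (S + T)/(-8 + T))
F(J(√(-4 + 4), 9)) - g = -80 - 1*1849 = -80 - 1849 = -1929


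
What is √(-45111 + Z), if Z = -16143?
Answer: 3*I*√6806 ≈ 247.5*I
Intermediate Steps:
√(-45111 + Z) = √(-45111 - 16143) = √(-61254) = 3*I*√6806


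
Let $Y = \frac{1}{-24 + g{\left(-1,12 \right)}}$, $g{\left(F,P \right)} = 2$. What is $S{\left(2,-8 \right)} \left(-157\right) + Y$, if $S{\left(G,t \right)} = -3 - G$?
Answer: $\frac{17269}{22} \approx 784.95$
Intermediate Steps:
$Y = - \frac{1}{22}$ ($Y = \frac{1}{-24 + 2} = \frac{1}{-22} = - \frac{1}{22} \approx -0.045455$)
$S{\left(2,-8 \right)} \left(-157\right) + Y = \left(-3 - 2\right) \left(-157\right) - \frac{1}{22} = \left(-5\right) \left(-157\right) - \frac{1}{22} = 785 - \frac{1}{22} = \frac{17269}{22}$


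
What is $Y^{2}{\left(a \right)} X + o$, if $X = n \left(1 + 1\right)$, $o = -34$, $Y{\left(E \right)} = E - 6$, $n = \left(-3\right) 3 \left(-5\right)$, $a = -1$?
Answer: $4376$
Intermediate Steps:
$n = 45$ ($n = \left(-9\right) \left(-5\right) = 45$)
$Y{\left(E \right)} = -6 + E$ ($Y{\left(E \right)} = E - 6 = -6 + E$)
$X = 90$ ($X = 45 \left(1 + 1\right) = 45 \cdot 2 = 90$)
$Y^{2}{\left(a \right)} X + o = \left(-6 - 1\right)^{2} \cdot 90 - 34 = \left(-7\right)^{2} \cdot 90 - 34 = 49 \cdot 90 - 34 = 4410 - 34 = 4376$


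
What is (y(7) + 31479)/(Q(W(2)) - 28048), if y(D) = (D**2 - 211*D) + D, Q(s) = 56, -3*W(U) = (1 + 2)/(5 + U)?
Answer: -15029/13996 ≈ -1.0738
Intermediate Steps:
W(U) = -1/(5 + U) (W(U) = -(1 + 2)/(3*(5 + U)) = -1/(5 + U))
y(D) = D**2 - 210*D
(y(7) + 31479)/(Q(W(2)) - 28048) = (7*(-210 + 7) + 31479)/(56 - 28048) = (7*(-203) + 31479)/(-27992) = (-1421 + 31479)*(-1/27992) = 30058*(-1/27992) = -15029/13996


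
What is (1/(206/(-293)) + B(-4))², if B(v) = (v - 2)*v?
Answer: 21631801/42436 ≈ 509.75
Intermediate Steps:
B(v) = v*(-2 + v) (B(v) = (-2 + v)*v = v*(-2 + v))
(1/(206/(-293)) + B(-4))² = (1/(206/(-293)) - 4*(-2 - 4))² = (1/(206*(-1/293)) - 4*(-6))² = (1/(-206/293) + 24)² = (-293/206 + 24)² = (4651/206)² = 21631801/42436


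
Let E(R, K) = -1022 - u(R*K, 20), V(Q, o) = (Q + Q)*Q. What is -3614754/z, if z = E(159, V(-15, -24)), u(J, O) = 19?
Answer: 1204918/347 ≈ 3472.4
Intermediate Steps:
V(Q, o) = 2*Q**2 (V(Q, o) = (2*Q)*Q = 2*Q**2)
E(R, K) = -1041 (E(R, K) = -1022 - 1*19 = -1022 - 19 = -1041)
z = -1041
-3614754/z = -3614754/(-1041) = -3614754*(-1/1041) = 1204918/347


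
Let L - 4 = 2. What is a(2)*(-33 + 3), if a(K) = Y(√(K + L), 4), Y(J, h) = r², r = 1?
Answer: -30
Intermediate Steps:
L = 6 (L = 4 + 2 = 6)
Y(J, h) = 1 (Y(J, h) = 1² = 1)
a(K) = 1
a(2)*(-33 + 3) = 1*(-33 + 3) = 1*(-30) = -30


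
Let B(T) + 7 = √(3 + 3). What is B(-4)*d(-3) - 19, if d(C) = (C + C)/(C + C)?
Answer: -26 + √6 ≈ -23.551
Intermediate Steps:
d(C) = 1 (d(C) = (2*C)/((2*C)) = (2*C)*(1/(2*C)) = 1)
B(T) = -7 + √6 (B(T) = -7 + √(3 + 3) = -7 + √6)
B(-4)*d(-3) - 19 = (-7 + √6)*1 - 19 = (-7 + √6) - 19 = -26 + √6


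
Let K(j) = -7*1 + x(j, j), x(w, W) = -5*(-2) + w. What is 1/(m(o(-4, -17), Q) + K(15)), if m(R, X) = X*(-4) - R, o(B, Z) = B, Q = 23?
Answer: -1/70 ≈ -0.014286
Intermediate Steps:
x(w, W) = 10 + w
K(j) = 3 + j (K(j) = -7*1 + (10 + j) = -7 + (10 + j) = 3 + j)
m(R, X) = -R - 4*X (m(R, X) = -4*X - R = -R - 4*X)
1/(m(o(-4, -17), Q) + K(15)) = 1/((-1*(-4) - 4*23) + (3 + 15)) = 1/((4 - 92) + 18) = 1/(-88 + 18) = 1/(-70) = -1/70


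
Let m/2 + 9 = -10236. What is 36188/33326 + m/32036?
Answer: 119117257/266907934 ≈ 0.44629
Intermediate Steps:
m = -20490 (m = -18 + 2*(-10236) = -18 - 20472 = -20490)
36188/33326 + m/32036 = 36188/33326 - 20490/32036 = 36188*(1/33326) - 20490*1/32036 = 18094/16663 - 10245/16018 = 119117257/266907934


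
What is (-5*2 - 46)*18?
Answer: -1008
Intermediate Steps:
(-5*2 - 46)*18 = (-10 - 46)*18 = -56*18 = -1008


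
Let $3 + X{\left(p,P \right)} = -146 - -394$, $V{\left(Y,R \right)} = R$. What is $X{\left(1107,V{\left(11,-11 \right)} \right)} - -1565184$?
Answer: $1565429$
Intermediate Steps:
$X{\left(p,P \right)} = 245$ ($X{\left(p,P \right)} = -3 - -248 = -3 + \left(-146 + 394\right) = -3 + 248 = 245$)
$X{\left(1107,V{\left(11,-11 \right)} \right)} - -1565184 = 245 - -1565184 = 245 + 1565184 = 1565429$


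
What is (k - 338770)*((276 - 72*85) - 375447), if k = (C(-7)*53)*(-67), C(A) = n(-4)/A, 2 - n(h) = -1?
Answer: 900127771467/7 ≈ 1.2859e+11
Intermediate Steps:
n(h) = 3 (n(h) = 2 - 1*(-1) = 2 + 1 = 3)
C(A) = 3/A
k = 10653/7 (k = ((3/(-7))*53)*(-67) = ((3*(-1/7))*53)*(-67) = -3/7*53*(-67) = -159/7*(-67) = 10653/7 ≈ 1521.9)
(k - 338770)*((276 - 72*85) - 375447) = (10653/7 - 338770)*((276 - 72*85) - 375447) = -2360737*((276 - 6120) - 375447)/7 = -2360737*(-5844 - 375447)/7 = -2360737/7*(-381291) = 900127771467/7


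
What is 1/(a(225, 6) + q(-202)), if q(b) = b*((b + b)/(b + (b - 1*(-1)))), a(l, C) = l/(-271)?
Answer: -109213/22206443 ≈ -0.0049181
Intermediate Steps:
a(l, C) = -l/271 (a(l, C) = l*(-1/271) = -l/271)
q(b) = 2*b²/(1 + 2*b) (q(b) = b*((2*b)/(b + (b + 1))) = b*((2*b)/(b + (1 + b))) = b*((2*b)/(1 + 2*b)) = b*(2*b/(1 + 2*b)) = 2*b²/(1 + 2*b))
1/(a(225, 6) + q(-202)) = 1/(-1/271*225 + 2*(-202)²/(1 + 2*(-202))) = 1/(-225/271 + 2*40804/(1 - 404)) = 1/(-225/271 + 2*40804/(-403)) = 1/(-225/271 + 2*40804*(-1/403)) = 1/(-225/271 - 81608/403) = 1/(-22206443/109213) = -109213/22206443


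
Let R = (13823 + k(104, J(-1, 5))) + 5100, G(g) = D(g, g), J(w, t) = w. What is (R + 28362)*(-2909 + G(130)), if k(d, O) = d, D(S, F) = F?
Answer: -131694031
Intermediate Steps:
G(g) = g
R = 19027 (R = (13823 + 104) + 5100 = 13927 + 5100 = 19027)
(R + 28362)*(-2909 + G(130)) = (19027 + 28362)*(-2909 + 130) = 47389*(-2779) = -131694031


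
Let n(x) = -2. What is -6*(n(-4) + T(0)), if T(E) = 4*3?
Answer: -60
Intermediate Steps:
T(E) = 12
-6*(n(-4) + T(0)) = -6*(-2 + 12) = -6*10 = -60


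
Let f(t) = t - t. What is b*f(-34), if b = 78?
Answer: 0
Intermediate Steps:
f(t) = 0
b*f(-34) = 78*0 = 0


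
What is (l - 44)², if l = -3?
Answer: 2209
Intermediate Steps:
(l - 44)² = (-3 - 44)² = (-47)² = 2209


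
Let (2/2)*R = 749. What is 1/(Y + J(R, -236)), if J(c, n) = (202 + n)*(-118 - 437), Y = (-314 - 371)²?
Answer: 1/488095 ≈ 2.0488e-6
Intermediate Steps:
Y = 469225 (Y = (-685)² = 469225)
R = 749
J(c, n) = -112110 - 555*n (J(c, n) = (202 + n)*(-555) = -112110 - 555*n)
1/(Y + J(R, -236)) = 1/(469225 + (-112110 - 555*(-236))) = 1/(469225 + (-112110 + 130980)) = 1/(469225 + 18870) = 1/488095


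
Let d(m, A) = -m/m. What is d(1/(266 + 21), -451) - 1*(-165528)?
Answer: 165527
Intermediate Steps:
d(m, A) = -1 (d(m, A) = -1*1 = -1)
d(1/(266 + 21), -451) - 1*(-165528) = -1 - 1*(-165528) = -1 + 165528 = 165527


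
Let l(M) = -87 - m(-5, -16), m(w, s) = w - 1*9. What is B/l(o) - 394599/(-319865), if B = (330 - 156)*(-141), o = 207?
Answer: 7876373637/23350145 ≈ 337.32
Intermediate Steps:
B = -24534 (B = 174*(-141) = -24534)
m(w, s) = -9 + w (m(w, s) = w - 9 = -9 + w)
l(M) = -73 (l(M) = -87 - (-9 - 5) = -87 - 1*(-14) = -87 + 14 = -73)
B/l(o) - 394599/(-319865) = -24534/(-73) - 394599/(-319865) = -24534*(-1/73) - 394599*(-1/319865) = 24534/73 + 394599/319865 = 7876373637/23350145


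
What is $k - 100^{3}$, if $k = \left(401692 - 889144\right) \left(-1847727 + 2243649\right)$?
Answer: $-192993970744$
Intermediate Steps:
$k = -192992970744$ ($k = \left(-487452\right) 395922 = -192992970744$)
$k - 100^{3} = -192992970744 - 100^{3} = -192992970744 - 1000000 = -192993970744$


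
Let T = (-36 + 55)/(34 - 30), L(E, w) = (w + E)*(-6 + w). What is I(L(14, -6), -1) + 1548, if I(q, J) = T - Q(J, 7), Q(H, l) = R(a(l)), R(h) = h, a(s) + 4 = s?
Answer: 6199/4 ≈ 1549.8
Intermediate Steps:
a(s) = -4 + s
L(E, w) = (-6 + w)*(E + w) (L(E, w) = (E + w)*(-6 + w) = (-6 + w)*(E + w))
Q(H, l) = -4 + l
T = 19/4 ≈ 4.7500
I(q, J) = 7/4 (I(q, J) = 19/4 - (-4 + 7) = 19/4 - 1*3 = 19/4 - 3 = 7/4)
I(L(14, -6), -1) + 1548 = 7/4 + 1548 = 6199/4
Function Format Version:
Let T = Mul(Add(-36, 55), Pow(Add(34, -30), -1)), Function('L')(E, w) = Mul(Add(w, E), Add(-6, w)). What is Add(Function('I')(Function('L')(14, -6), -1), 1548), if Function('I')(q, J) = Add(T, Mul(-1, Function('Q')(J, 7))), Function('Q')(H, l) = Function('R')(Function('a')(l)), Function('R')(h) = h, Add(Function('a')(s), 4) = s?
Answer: Rational(6199, 4) ≈ 1549.8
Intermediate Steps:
Function('a')(s) = Add(-4, s)
Function('L')(E, w) = Mul(Add(-6, w), Add(E, w)) (Function('L')(E, w) = Mul(Add(E, w), Add(-6, w)) = Mul(Add(-6, w), Add(E, w)))
Function('Q')(H, l) = Add(-4, l)
T = Rational(19, 4) (T = Mul(19, Pow(4, -1)) = Mul(19, Rational(1, 4)) = Rational(19, 4) ≈ 4.7500)
Function('I')(q, J) = Rational(7, 4) (Function('I')(q, J) = Add(Rational(19, 4), Mul(-1, Add(-4, 7))) = Add(Rational(19, 4), Mul(-1, 3)) = Add(Rational(19, 4), -3) = Rational(7, 4))
Add(Function('I')(Function('L')(14, -6), -1), 1548) = Add(Rational(7, 4), 1548) = Rational(6199, 4)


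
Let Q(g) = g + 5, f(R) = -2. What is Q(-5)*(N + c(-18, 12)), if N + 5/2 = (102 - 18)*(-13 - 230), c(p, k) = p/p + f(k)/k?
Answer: 0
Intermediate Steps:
c(p, k) = 1 - 2/k (c(p, k) = p/p - 2/k = 1 - 2/k)
Q(g) = 5 + g
N = -40829/2 (N = -5/2 + (102 - 18)*(-13 - 230) = -5/2 + 84*(-243) = -5/2 - 20412 = -40829/2 ≈ -20415.)
Q(-5)*(N + c(-18, 12)) = (5 - 5)*(-40829/2 + (-2 + 12)/12) = 0*(-40829/2 + (1/12)*10) = 0*(-40829/2 + ⅚) = 0*(-61241/3) = 0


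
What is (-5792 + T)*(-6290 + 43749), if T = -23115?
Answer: -1082827313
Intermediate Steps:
(-5792 + T)*(-6290 + 43749) = (-5792 - 23115)*(-6290 + 43749) = -28907*37459 = -1082827313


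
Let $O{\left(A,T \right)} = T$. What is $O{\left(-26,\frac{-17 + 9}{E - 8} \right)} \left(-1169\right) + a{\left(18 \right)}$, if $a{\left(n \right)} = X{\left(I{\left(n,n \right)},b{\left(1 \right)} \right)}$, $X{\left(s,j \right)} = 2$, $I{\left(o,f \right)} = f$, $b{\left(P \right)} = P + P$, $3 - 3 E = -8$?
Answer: $- \frac{28030}{13} \approx -2156.2$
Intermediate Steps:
$E = \frac{11}{3}$ ($E = 1 - - \frac{8}{3} = 1 + \frac{8}{3} = \frac{11}{3} \approx 3.6667$)
$b{\left(P \right)} = 2 P$
$a{\left(n \right)} = 2$
$O{\left(-26,\frac{-17 + 9}{E - 8} \right)} \left(-1169\right) + a{\left(18 \right)} = \frac{-17 + 9}{\frac{11}{3} - 8} \left(-1169\right) + 2 = - \frac{8}{- \frac{13}{3}} \left(-1169\right) + 2 = \left(-8\right) \left(- \frac{3}{13}\right) \left(-1169\right) + 2 = \frac{24}{13} \left(-1169\right) + 2 = - \frac{28056}{13} + 2 = - \frac{28030}{13}$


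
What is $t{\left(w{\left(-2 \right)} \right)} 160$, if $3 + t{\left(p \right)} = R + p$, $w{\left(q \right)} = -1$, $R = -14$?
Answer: $-2880$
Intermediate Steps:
$t{\left(p \right)} = -17 + p$ ($t{\left(p \right)} = -3 + \left(-14 + p\right) = -17 + p$)
$t{\left(w{\left(-2 \right)} \right)} 160 = \left(-17 - 1\right) 160 = \left(-18\right) 160 = -2880$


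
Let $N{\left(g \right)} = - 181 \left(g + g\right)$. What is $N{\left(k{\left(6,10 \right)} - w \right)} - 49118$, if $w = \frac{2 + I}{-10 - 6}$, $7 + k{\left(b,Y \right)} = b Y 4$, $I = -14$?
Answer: $- \frac{266385}{2} \approx -1.3319 \cdot 10^{5}$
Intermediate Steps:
$k{\left(b,Y \right)} = -7 + 4 Y b$ ($k{\left(b,Y \right)} = -7 + b Y 4 = -7 + Y b 4 = -7 + 4 Y b$)
$w = \frac{3}{4}$ ($w = \frac{2 - 14}{-10 - 6} = - \frac{12}{-16} = \left(-12\right) \left(- \frac{1}{16}\right) = \frac{3}{4} \approx 0.75$)
$N{\left(g \right)} = - 362 g$ ($N{\left(g \right)} = - 181 \cdot 2 g = - 362 g$)
$N{\left(k{\left(6,10 \right)} - w \right)} - 49118 = - 362 \left(\left(-7 + 4 \cdot 10 \cdot 6\right) - \frac{3}{4}\right) - 49118 = - 362 \left(\left(-7 + 240\right) - \frac{3}{4}\right) - 49118 = - 362 \left(233 - \frac{3}{4}\right) - 49118 = \left(-362\right) \frac{929}{4} - 49118 = - \frac{168149}{2} - 49118 = - \frac{266385}{2}$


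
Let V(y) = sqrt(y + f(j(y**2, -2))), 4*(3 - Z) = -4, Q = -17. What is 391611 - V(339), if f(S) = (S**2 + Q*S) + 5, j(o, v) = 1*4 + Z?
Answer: 391611 - 4*sqrt(17) ≈ 3.9159e+5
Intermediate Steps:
Z = 4 (Z = 3 - 1/4*(-4) = 3 + 1 = 4)
j(o, v) = 8 (j(o, v) = 1*4 + 4 = 4 + 4 = 8)
f(S) = 5 + S**2 - 17*S (f(S) = (S**2 - 17*S) + 5 = 5 + S**2 - 17*S)
V(y) = sqrt(-67 + y) (V(y) = sqrt(y + (5 + 8**2 - 17*8)) = sqrt(y + (5 + 64 - 136)) = sqrt(y - 67) = sqrt(-67 + y))
391611 - V(339) = 391611 - sqrt(-67 + 339) = 391611 - sqrt(272) = 391611 - 4*sqrt(17)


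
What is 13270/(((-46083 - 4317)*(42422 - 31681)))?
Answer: -1327/54134640 ≈ -2.4513e-5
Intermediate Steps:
13270/(((-46083 - 4317)*(42422 - 31681))) = 13270/((-50400*10741)) = 13270/(-541346400) = 13270*(-1/541346400) = -1327/54134640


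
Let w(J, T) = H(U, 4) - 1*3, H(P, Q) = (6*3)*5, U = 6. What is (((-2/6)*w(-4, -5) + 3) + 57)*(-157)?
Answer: -4867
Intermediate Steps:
H(P, Q) = 90 (H(P, Q) = 18*5 = 90)
w(J, T) = 87 (w(J, T) = 90 - 1*3 = 90 - 3 = 87)
(((-2/6)*w(-4, -5) + 3) + 57)*(-157) = ((-2/6*87 + 3) + 57)*(-157) = ((-2*⅙*87 + 3) + 57)*(-157) = ((-⅓*87 + 3) + 57)*(-157) = ((-29 + 3) + 57)*(-157) = (-26 + 57)*(-157) = 31*(-157) = -4867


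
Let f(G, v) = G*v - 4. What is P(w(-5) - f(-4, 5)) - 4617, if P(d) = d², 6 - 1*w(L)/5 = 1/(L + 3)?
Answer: -5699/4 ≈ -1424.8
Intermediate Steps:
w(L) = 30 - 5/(3 + L) (w(L) = 30 - 5/(L + 3) = 30 - 5/(3 + L))
f(G, v) = -4 + G*v
P(w(-5) - f(-4, 5)) - 4617 = (5*(17 + 6*(-5))/(3 - 5) - (-4 - 4*5))² - 4617 = (5*(17 - 30)/(-2) - (-4 - 20))² - 4617 = (5*(-½)*(-13) - 1*(-24))² - 4617 = (65/2 + 24)² - 4617 = (113/2)² - 4617 = 12769/4 - 4617 = -5699/4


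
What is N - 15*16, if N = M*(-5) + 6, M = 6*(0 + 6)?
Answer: -414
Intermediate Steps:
M = 36 (M = 6*6 = 36)
N = -174 (N = 36*(-5) + 6 = -180 + 6 = -174)
N - 15*16 = -174 - 15*16 = -174 - 240 = -414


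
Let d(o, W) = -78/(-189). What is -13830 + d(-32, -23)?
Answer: -871264/63 ≈ -13830.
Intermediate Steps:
d(o, W) = 26/63 (d(o, W) = -78*(-1/189) = 26/63)
-13830 + d(-32, -23) = -13830 + 26/63 = -871264/63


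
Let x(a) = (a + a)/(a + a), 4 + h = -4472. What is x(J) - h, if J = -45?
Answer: 4477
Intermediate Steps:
h = -4476 (h = -4 - 4472 = -4476)
x(a) = 1 (x(a) = (2*a)/((2*a)) = (2*a)*(1/(2*a)) = 1)
x(J) - h = 1 - 1*(-4476) = 1 + 4476 = 4477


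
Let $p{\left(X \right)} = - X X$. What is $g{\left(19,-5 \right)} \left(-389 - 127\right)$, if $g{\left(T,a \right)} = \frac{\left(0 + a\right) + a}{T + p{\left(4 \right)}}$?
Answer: $1720$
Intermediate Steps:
$p{\left(X \right)} = - X^{2}$
$g{\left(T,a \right)} = \frac{2 a}{-16 + T}$ ($g{\left(T,a \right)} = \frac{\left(0 + a\right) + a}{T - 4^{2}} = \frac{a + a}{T - 16} = \frac{2 a}{T - 16} = \frac{2 a}{-16 + T}$)
$g{\left(19,-5 \right)} \left(-389 - 127\right) = 2 \left(-5\right) \frac{1}{-16 + 19} \left(-389 - 127\right) = 2 \left(-5\right) \frac{1}{3} \left(-516\right) = \left(- \frac{10}{3}\right) \left(-516\right) = 1720$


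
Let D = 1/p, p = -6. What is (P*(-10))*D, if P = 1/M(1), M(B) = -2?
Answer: -⅚ ≈ -0.83333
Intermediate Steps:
D = -⅙ (D = 1/(-6) = -⅙ ≈ -0.16667)
P = -½ (P = 1/(-2) = -½ ≈ -0.50000)
(P*(-10))*D = -½*(-10)*(-⅙) = 5*(-⅙) = -⅚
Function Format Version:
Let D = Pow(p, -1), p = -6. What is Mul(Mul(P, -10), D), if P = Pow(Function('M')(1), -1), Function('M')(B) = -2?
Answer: Rational(-5, 6) ≈ -0.83333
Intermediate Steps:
D = Rational(-1, 6) (D = Pow(-6, -1) = Rational(-1, 6) ≈ -0.16667)
P = Rational(-1, 2) (P = Pow(-2, -1) = Rational(-1, 2) ≈ -0.50000)
Mul(Mul(P, -10), D) = Mul(Mul(Rational(-1, 2), -10), Rational(-1, 6)) = Mul(5, Rational(-1, 6)) = Rational(-5, 6)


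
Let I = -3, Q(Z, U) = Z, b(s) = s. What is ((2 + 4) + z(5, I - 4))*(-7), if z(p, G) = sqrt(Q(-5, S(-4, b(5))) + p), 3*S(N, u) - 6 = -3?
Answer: -42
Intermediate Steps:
S(N, u) = 1 (S(N, u) = 2 + (1/3)*(-3) = 2 - 1 = 1)
z(p, G) = sqrt(-5 + p)
((2 + 4) + z(5, I - 4))*(-7) = ((2 + 4) + sqrt(-5 + 5))*(-7) = (6 + sqrt(0))*(-7) = (6 + 0)*(-7) = 6*(-7) = -42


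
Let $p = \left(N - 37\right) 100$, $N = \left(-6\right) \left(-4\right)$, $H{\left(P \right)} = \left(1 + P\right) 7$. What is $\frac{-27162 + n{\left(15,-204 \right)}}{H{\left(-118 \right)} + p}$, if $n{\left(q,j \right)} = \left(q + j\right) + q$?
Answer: $\frac{27336}{2119} \approx 12.9$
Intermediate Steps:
$H{\left(P \right)} = 7 + 7 P$
$N = 24$
$p = -1300$ ($p = \left(24 - 37\right) 100 = \left(-13\right) 100 = -1300$)
$n{\left(q,j \right)} = j + 2 q$ ($n{\left(q,j \right)} = \left(j + q\right) + q = j + 2 q$)
$\frac{-27162 + n{\left(15,-204 \right)}}{H{\left(-118 \right)} + p} = \frac{-27162 + \left(-204 + 2 \cdot 15\right)}{\left(7 + 7 \left(-118\right)\right) - 1300} = \frac{-27162 + \left(-204 + 30\right)}{\left(7 - 826\right) - 1300} = \frac{-27162 - 174}{-819 - 1300} = - \frac{27336}{-2119} = \left(-27336\right) \left(- \frac{1}{2119}\right) = \frac{27336}{2119}$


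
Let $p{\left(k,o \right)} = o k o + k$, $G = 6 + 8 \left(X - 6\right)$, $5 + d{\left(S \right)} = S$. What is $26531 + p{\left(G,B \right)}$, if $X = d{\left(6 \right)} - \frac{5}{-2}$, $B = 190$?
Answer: $-478883$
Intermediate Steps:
$d{\left(S \right)} = -5 + S$
$X = \frac{7}{2}$ ($X = \left(-5 + 6\right) - \frac{5}{-2} = 1 - - \frac{5}{2} = 1 + \frac{5}{2} = \frac{7}{2} \approx 3.5$)
$G = -14$ ($G = 6 + 8 \left(\frac{7}{2} - 6\right) = 6 + 8 \left(- \frac{5}{2}\right) = 6 - 20 = -14$)
$p{\left(k,o \right)} = k + k o^{2}$ ($p{\left(k,o \right)} = k o o + k = k o^{2} + k = k + k o^{2}$)
$26531 + p{\left(G,B \right)} = 26531 - 14 \left(1 + 190^{2}\right) = 26531 - 14 \left(1 + 36100\right) = 26531 - 505414 = -478883$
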